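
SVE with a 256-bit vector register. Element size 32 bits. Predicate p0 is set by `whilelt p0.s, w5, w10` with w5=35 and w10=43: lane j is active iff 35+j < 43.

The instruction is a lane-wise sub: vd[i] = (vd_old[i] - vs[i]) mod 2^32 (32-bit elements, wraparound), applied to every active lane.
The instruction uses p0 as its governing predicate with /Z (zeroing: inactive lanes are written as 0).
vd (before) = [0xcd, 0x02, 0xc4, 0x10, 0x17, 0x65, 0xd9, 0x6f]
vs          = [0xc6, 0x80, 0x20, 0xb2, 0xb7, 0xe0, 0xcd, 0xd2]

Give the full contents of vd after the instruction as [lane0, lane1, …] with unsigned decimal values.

vd = [7, 4294967170, 164, 4294967134, 4294967136, 4294967173, 12, 4294967197]

256-bit reg / 32-bit elem → 8 lanes
whilelt: lane j active iff 35+j < 43 → j < 8 → 8 active
[0] sub(0xcd,0xc6) = 0x07
[1] sub(0x02,0x80) = 0xffffff82
[2] sub(0xc4,0x20) = 0xa4
[3] sub(0x10,0xb2) = 0xffffff5e
[4] sub(0x17,0xb7) = 0xffffff60
[5] sub(0x65,0xe0) = 0xffffff85
[6] sub(0xd9,0xcd) = 0x0c
[7] sub(0x6f,0xd2) = 0xffffff9d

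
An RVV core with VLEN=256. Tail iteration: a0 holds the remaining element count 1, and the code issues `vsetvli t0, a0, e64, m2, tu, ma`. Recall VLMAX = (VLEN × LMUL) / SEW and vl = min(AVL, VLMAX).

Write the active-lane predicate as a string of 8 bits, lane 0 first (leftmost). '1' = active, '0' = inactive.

VLMAX = VLEN×LMUL/SEW = 256×2/64 = 8
vl ← min(1, 8) = 1
bits (lane 0 leftmost): 10000000

predicate = 10000000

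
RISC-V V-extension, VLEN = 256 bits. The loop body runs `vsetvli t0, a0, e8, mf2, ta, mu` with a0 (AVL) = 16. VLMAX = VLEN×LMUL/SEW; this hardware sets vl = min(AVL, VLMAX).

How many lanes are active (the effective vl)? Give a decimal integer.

vl = 16

VLMAX = (256 × 1/2) / 8 = 16 lanes
AVL=16 ≤ VLMAX=16, so vl = 16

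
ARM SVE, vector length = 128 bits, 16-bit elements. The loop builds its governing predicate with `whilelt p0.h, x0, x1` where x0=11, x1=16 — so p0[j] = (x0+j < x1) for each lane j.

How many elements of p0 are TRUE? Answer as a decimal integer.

vl = 5

128-bit reg / 16-bit elem → 8 lanes
whilelt: lane j active iff 11+j < 16 → j < 5 → 5 active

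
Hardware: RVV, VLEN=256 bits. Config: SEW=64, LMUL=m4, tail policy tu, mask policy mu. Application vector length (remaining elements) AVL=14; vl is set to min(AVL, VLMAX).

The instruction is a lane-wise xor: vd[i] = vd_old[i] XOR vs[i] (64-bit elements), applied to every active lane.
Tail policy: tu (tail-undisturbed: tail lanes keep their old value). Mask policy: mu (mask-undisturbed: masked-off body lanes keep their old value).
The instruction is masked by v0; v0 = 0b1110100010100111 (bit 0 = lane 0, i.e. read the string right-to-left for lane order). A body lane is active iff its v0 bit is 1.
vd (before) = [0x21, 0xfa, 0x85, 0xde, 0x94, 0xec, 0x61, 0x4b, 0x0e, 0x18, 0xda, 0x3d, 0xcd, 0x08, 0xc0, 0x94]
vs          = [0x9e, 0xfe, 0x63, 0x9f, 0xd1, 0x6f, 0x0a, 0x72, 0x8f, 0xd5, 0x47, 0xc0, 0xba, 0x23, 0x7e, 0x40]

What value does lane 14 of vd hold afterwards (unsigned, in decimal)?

vd[14] = 192

lanes per group: 256·4/64 = 16
AVL=14 ≤ VLMAX=16, so vl = 14
vd[0] xor(0x21,0x9e) -> 0xbf
vd[1] xor(0xfa,0xfe) -> 0x04
vd[2] xor(0x85,0x63) -> 0xe6
vd[3] mask-off/keep -> 0xde
vd[4] mask-off/keep -> 0x94
vd[5] xor(0xec,0x6f) -> 0x83
vd[6] mask-off/keep -> 0x61
vd[7] xor(0x4b,0x72) -> 0x39
vd[8] mask-off/keep -> 0x0e
vd[9] mask-off/keep -> 0x18
vd[10] mask-off/keep -> 0xda
vd[11] xor(0x3d,0xc0) -> 0xfd
vd[12] mask-off/keep -> 0xcd
vd[13] xor(0x08,0x23) -> 0x2b
vd[14] tail/keep -> 0xc0
vd[15] tail/keep -> 0x94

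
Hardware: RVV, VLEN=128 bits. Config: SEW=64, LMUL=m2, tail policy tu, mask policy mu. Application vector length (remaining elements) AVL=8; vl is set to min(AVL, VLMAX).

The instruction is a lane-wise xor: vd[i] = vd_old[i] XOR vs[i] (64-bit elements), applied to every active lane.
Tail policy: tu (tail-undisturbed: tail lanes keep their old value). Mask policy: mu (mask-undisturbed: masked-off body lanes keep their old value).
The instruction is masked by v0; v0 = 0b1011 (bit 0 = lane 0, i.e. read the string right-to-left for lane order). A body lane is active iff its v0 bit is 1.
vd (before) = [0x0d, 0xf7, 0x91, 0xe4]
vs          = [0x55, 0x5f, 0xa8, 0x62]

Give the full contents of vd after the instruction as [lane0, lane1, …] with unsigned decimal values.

VLMAX = VLEN×LMUL/SEW = 128×2/64 = 4
AVL=8 > VLMAX=4, so vl = 4
[0] xor(0x0d,0x55) = 0x58
[1] xor(0xf7,0x5f) = 0xa8
[2] mask-off/keep = 0x91
[3] xor(0xe4,0x62) = 0x86

vd = [88, 168, 145, 134]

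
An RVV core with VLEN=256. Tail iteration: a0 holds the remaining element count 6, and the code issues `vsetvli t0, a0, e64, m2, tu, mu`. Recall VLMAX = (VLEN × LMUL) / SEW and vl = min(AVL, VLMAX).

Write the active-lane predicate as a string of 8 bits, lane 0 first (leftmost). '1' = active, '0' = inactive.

VLMAX = (256 × 2) / 64 = 8 lanes
vl = min(AVL, VLMAX) = min(6, 8) = 6
bits (lane 0 leftmost): 11111100

predicate = 11111100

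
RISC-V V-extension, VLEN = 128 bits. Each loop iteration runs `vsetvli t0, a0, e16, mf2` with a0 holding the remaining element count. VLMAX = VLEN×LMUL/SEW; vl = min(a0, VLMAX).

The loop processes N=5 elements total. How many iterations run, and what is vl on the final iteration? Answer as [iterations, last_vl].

[iterations, last_vl] = [2, 1]

VLMAX = (128 × 1/2) / 16 = 4 lanes
5 elements at 4/iter → 2 passes, remainder 1 on the last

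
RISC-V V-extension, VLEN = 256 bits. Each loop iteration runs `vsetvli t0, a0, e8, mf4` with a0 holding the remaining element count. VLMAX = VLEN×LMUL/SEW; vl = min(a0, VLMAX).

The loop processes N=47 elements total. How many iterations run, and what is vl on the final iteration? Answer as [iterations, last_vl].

[iterations, last_vl] = [6, 7]

lanes per group: 256·1/4/8 = 8
iterations = ceil(47/8) = 6; final-pass vl = 7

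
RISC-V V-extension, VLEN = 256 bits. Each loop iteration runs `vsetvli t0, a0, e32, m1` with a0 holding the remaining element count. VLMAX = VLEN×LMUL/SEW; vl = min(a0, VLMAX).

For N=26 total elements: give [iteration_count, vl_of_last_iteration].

VLMAX = (256 × 1) / 32 = 8 lanes
N=26: ⌈26/8⌉ = 4 iters; last vl = 26 − 3×8 = 2

[iterations, last_vl] = [4, 2]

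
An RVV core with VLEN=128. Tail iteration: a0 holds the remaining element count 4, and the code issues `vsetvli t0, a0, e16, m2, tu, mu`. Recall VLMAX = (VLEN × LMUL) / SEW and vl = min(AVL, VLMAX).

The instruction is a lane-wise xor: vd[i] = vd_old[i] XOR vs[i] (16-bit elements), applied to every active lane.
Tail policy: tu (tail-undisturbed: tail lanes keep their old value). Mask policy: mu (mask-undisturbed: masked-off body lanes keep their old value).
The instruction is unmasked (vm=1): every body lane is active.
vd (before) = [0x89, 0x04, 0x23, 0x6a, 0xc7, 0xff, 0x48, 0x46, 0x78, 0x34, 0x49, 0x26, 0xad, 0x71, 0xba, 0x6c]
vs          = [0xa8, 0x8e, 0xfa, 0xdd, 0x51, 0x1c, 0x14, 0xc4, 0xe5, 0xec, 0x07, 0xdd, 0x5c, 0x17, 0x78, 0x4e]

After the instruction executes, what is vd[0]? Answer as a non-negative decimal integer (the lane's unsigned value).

VLMAX = (128 × 2) / 16 = 16 lanes
AVL=4 ≤ VLMAX=16, so vl = 4
vd[0] xor(0x89,0xa8) -> 0x21
vd[1] xor(0x04,0x8e) -> 0x8a
vd[2] xor(0x23,0xfa) -> 0xd9
vd[3] xor(0x6a,0xdd) -> 0xb7
vd[4] tail/keep -> 0xc7
vd[5] tail/keep -> 0xff
vd[6] tail/keep -> 0x48
vd[7] tail/keep -> 0x46
vd[8] tail/keep -> 0x78
vd[9] tail/keep -> 0x34
vd[10] tail/keep -> 0x49
vd[11] tail/keep -> 0x26
vd[12] tail/keep -> 0xad
vd[13] tail/keep -> 0x71
vd[14] tail/keep -> 0xba
vd[15] tail/keep -> 0x6c

vd[0] = 33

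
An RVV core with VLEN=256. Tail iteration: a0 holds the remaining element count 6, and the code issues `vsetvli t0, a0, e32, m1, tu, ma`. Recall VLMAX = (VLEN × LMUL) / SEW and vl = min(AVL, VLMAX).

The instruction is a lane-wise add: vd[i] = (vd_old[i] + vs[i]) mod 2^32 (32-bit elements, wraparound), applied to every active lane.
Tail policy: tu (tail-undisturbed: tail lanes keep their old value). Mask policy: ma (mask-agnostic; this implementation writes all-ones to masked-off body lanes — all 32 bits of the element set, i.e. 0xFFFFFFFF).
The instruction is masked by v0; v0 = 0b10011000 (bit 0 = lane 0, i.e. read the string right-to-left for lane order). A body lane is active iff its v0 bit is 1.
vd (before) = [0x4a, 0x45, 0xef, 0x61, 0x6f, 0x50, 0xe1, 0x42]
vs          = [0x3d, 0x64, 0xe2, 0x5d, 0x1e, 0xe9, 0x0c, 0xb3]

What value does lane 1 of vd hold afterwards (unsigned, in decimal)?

vd[1] = 4294967295

lanes per group: 256·1/32 = 8
vl ← min(6, 8) = 6
lane  0: mask-off/ones ⇒ 0xffffffff
lane  1: mask-off/ones ⇒ 0xffffffff
lane  2: mask-off/ones ⇒ 0xffffffff
lane  3: add(0x61,0x5d) ⇒ 0xbe
lane  4: add(0x6f,0x1e) ⇒ 0x8d
lane  5: mask-off/ones ⇒ 0xffffffff
lane  6: tail/keep ⇒ 0xe1
lane  7: tail/keep ⇒ 0x42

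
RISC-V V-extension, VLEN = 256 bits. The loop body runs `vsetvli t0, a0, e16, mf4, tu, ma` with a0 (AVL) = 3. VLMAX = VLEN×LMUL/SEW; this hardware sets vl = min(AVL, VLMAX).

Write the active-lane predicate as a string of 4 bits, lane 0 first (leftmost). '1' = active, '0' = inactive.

VLMAX = VLEN×LMUL/SEW = 256×1/4/16 = 4
vl ← min(3, 4) = 3
bits (lane 0 leftmost): 1110

predicate = 1110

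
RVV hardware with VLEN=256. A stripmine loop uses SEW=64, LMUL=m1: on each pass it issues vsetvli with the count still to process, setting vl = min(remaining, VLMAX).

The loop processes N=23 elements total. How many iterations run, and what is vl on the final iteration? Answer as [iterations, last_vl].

VLMAX = VLEN×LMUL/SEW = 256×1/64 = 4
iterations = ceil(23/4) = 6; final-pass vl = 3

[iterations, last_vl] = [6, 3]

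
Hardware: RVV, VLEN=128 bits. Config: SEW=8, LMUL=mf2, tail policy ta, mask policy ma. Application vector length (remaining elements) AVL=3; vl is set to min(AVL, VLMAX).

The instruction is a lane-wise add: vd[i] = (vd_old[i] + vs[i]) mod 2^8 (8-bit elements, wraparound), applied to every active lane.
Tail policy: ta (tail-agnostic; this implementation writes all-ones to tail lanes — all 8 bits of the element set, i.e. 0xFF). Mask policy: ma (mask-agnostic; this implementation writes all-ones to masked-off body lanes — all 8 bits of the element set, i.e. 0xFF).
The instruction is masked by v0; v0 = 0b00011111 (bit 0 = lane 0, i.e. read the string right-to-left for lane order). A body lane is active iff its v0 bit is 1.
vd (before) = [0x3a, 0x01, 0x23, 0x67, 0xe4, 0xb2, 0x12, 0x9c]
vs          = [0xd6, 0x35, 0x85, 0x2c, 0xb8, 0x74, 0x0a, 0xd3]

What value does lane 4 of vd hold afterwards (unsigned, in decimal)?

vd[4] = 255

VLMAX = VLEN×LMUL/SEW = 128×1/2/8 = 8
AVL=3 ≤ VLMAX=8, so vl = 3
  i=0: add(0x3a,0xd6) → 16
  i=1: add(0x01,0x35) → 54
  i=2: add(0x23,0x85) → 168
  i=3: tail/ones → 255
  i=4: tail/ones → 255
  i=5: tail/ones → 255
  i=6: tail/ones → 255
  i=7: tail/ones → 255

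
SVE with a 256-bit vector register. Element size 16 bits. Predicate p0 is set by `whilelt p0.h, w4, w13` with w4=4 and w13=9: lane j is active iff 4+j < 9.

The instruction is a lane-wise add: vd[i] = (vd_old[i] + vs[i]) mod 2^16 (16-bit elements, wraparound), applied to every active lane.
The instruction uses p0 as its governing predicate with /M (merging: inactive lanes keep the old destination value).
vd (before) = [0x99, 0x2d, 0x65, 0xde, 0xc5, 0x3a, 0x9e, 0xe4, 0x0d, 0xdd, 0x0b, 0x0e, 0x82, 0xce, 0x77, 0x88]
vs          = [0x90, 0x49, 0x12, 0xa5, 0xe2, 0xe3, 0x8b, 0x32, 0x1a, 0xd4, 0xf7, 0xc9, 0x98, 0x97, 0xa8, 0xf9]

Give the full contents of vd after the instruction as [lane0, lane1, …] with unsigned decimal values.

vd = [297, 118, 119, 387, 423, 58, 158, 228, 13, 221, 11, 14, 130, 206, 119, 136]

lane count: 256 div 16 = 16
active while 4+j < 9, i.e. j ∈ [0,5) capped at 16 ⇒ 5
lane  0: add(0x99,0x90) ⇒ 0x129
lane  1: add(0x2d,0x49) ⇒ 0x76
lane  2: add(0x65,0x12) ⇒ 0x77
lane  3: add(0xde,0xa5) ⇒ 0x183
lane  4: add(0xc5,0xe2) ⇒ 0x1a7
lane  5: tail/keep ⇒ 0x3a
lane  6: tail/keep ⇒ 0x9e
lane  7: tail/keep ⇒ 0xe4
lane  8: tail/keep ⇒ 0x0d
lane  9: tail/keep ⇒ 0xdd
lane 10: tail/keep ⇒ 0x0b
lane 11: tail/keep ⇒ 0x0e
lane 12: tail/keep ⇒ 0x82
lane 13: tail/keep ⇒ 0xce
lane 14: tail/keep ⇒ 0x77
lane 15: tail/keep ⇒ 0x88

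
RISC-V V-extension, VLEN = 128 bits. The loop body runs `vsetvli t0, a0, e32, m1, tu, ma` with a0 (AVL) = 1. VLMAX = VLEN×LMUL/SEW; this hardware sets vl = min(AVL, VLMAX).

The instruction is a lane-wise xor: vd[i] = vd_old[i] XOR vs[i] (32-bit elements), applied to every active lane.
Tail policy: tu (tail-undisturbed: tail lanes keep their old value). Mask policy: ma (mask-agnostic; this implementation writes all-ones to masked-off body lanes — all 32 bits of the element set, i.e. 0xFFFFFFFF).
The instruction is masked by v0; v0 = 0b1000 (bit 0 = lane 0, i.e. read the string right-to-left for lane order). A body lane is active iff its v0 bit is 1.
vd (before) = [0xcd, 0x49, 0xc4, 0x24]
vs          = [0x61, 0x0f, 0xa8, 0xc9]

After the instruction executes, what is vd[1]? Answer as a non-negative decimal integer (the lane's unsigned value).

VLMAX = (128 × 1) / 32 = 4 lanes
AVL=1 ≤ VLMAX=4, so vl = 1
[0] mask-off/ones = 0xffffffff
[1] tail/keep = 0x49
[2] tail/keep = 0xc4
[3] tail/keep = 0x24

vd[1] = 73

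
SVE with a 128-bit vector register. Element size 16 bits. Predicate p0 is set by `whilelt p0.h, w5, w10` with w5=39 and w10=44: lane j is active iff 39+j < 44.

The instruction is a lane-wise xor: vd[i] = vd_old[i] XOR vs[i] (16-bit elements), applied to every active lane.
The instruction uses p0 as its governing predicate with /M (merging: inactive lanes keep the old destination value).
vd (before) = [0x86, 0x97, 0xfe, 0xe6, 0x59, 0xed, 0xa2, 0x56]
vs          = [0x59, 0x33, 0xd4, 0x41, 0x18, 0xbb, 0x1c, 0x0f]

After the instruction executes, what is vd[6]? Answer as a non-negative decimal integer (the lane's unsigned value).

vd[6] = 162

128-bit reg / 16-bit elem → 8 lanes
whilelt: lane j active iff 39+j < 44 → j < 5 → 5 active
vd[0] xor(0x86,0x59) -> 0xdf
vd[1] xor(0x97,0x33) -> 0xa4
vd[2] xor(0xfe,0xd4) -> 0x2a
vd[3] xor(0xe6,0x41) -> 0xa7
vd[4] xor(0x59,0x18) -> 0x41
vd[5] tail/keep -> 0xed
vd[6] tail/keep -> 0xa2
vd[7] tail/keep -> 0x56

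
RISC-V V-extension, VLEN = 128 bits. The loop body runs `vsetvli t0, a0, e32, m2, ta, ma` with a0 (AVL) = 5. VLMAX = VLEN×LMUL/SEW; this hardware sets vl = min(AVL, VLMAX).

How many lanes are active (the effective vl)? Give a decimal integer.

lanes per group: 128·2/32 = 8
vl = min(AVL, VLMAX) = min(5, 8) = 5

vl = 5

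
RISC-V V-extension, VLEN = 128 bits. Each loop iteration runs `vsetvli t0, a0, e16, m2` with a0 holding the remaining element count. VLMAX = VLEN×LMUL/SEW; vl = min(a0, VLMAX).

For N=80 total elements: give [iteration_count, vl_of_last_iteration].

[iterations, last_vl] = [5, 16]

VLMAX = (128 × 2) / 16 = 16 lanes
80 elements at 16/iter → 5 passes, remainder 16 on the last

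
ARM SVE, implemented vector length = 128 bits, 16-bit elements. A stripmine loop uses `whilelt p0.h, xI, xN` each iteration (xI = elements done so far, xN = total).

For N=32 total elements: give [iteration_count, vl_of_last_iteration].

register lanes = 128/16 = 8
N=32: ⌈32/8⌉ = 4 iters; last vl = 32 − 3×8 = 8

[iterations, last_vl] = [4, 8]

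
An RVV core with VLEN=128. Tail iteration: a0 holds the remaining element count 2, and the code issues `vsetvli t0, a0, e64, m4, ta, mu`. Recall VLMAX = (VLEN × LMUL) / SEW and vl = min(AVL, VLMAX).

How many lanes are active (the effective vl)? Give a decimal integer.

vl = 2

lanes per group: 128·4/64 = 8
AVL=2 ≤ VLMAX=8, so vl = 2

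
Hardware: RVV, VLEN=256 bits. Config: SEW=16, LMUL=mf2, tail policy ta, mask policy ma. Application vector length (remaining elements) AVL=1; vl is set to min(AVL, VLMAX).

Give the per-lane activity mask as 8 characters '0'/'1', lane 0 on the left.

lanes per group: 256·1/2/16 = 8
vl ← min(1, 8) = 1
bits (lane 0 leftmost): 10000000

predicate = 10000000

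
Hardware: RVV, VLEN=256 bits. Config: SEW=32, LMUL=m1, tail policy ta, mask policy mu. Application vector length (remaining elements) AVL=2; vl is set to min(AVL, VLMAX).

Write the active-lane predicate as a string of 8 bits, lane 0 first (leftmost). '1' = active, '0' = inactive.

predicate = 11000000

lanes per group: 256·1/32 = 8
vl ← min(2, 8) = 2
bits (lane 0 leftmost): 11000000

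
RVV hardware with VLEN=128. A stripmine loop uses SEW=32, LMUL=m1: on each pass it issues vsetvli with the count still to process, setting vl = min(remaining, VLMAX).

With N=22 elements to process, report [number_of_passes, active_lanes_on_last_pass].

VLMAX = VLEN×LMUL/SEW = 128×1/32 = 4
22 elements at 4/iter → 6 passes, remainder 2 on the last

[iterations, last_vl] = [6, 2]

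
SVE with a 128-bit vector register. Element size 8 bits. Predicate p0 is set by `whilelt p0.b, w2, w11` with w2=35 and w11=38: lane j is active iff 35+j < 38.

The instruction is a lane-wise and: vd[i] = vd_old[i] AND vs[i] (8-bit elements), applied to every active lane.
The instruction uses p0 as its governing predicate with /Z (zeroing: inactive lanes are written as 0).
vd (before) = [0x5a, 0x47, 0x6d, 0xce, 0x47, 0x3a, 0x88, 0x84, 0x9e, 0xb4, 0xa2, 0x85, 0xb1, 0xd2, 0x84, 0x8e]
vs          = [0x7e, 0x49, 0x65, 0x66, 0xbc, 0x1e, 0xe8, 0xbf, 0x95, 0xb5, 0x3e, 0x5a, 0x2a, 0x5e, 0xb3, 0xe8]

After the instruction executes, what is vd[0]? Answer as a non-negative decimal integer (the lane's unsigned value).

lane count: 128 div 8 = 16
p0[j] = (35+j < 38); true for j=0..2 → 3 lanes set
  i=0: and(0x5a,0x7e) → 90
  i=1: and(0x47,0x49) → 65
  i=2: and(0x6d,0x65) → 101
  i=3: tail/zero → 0
  i=4: tail/zero → 0
  i=5: tail/zero → 0
  i=6: tail/zero → 0
  i=7: tail/zero → 0
  i=8: tail/zero → 0
  i=9: tail/zero → 0
  i=10: tail/zero → 0
  i=11: tail/zero → 0
  i=12: tail/zero → 0
  i=13: tail/zero → 0
  i=14: tail/zero → 0
  i=15: tail/zero → 0

vd[0] = 90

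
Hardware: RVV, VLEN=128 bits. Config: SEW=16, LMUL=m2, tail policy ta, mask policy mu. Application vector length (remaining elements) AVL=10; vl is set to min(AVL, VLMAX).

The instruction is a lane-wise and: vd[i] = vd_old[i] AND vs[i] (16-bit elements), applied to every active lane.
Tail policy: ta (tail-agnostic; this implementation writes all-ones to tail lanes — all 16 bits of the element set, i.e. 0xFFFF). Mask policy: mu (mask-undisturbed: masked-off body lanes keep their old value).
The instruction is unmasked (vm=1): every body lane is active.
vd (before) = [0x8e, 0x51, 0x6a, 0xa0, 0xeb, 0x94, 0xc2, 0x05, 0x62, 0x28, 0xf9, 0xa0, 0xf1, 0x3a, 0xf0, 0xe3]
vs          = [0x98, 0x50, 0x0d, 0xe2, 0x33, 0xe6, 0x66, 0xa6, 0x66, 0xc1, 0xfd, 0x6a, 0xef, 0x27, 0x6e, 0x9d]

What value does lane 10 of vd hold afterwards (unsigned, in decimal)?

vd[10] = 65535

lanes per group: 128·2/16 = 16
AVL=10 ≤ VLMAX=16, so vl = 10
  i=0: and(0x8e,0x98) → 136
  i=1: and(0x51,0x50) → 80
  i=2: and(0x6a,0x0d) → 8
  i=3: and(0xa0,0xe2) → 160
  i=4: and(0xeb,0x33) → 35
  i=5: and(0x94,0xe6) → 132
  i=6: and(0xc2,0x66) → 66
  i=7: and(0x05,0xa6) → 4
  i=8: and(0x62,0x66) → 98
  i=9: and(0x28,0xc1) → 0
  i=10: tail/ones → 65535
  i=11: tail/ones → 65535
  i=12: tail/ones → 65535
  i=13: tail/ones → 65535
  i=14: tail/ones → 65535
  i=15: tail/ones → 65535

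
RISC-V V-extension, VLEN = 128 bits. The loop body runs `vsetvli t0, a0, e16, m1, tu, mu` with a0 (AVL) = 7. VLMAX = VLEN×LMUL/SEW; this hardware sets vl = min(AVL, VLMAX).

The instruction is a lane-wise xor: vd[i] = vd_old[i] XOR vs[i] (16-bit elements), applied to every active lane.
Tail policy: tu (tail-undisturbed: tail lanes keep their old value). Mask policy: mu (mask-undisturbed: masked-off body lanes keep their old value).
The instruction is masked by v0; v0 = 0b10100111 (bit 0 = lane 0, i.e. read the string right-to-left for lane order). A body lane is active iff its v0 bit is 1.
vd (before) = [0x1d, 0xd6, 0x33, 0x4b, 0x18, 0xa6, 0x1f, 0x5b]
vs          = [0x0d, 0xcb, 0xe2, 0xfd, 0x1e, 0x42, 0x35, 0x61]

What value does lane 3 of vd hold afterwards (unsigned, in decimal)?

vd[3] = 75

lanes per group: 128·1/16 = 8
vl = min(AVL, VLMAX) = min(7, 8) = 7
vd[0] xor(0x1d,0x0d) -> 0x10
vd[1] xor(0xd6,0xcb) -> 0x1d
vd[2] xor(0x33,0xe2) -> 0xd1
vd[3] mask-off/keep -> 0x4b
vd[4] mask-off/keep -> 0x18
vd[5] xor(0xa6,0x42) -> 0xe4
vd[6] mask-off/keep -> 0x1f
vd[7] tail/keep -> 0x5b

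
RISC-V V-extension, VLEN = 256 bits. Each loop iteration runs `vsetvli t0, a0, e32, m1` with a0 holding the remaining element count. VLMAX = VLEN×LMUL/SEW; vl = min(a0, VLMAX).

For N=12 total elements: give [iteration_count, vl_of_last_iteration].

[iterations, last_vl] = [2, 4]

lanes per group: 256·1/32 = 8
N=12: ⌈12/8⌉ = 2 iters; last vl = 12 − 1×8 = 4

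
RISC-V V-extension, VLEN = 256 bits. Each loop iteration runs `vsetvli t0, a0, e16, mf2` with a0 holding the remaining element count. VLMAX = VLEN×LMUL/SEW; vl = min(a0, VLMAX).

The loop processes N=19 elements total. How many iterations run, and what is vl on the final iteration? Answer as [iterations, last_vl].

[iterations, last_vl] = [3, 3]

lanes per group: 256·1/2/16 = 8
19 elements at 8/iter → 3 passes, remainder 3 on the last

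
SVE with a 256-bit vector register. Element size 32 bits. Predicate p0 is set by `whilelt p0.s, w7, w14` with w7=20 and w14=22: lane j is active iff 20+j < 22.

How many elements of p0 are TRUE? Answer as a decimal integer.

register lanes = 256/32 = 8
active while 20+j < 22, i.e. j ∈ [0,2) capped at 8 ⇒ 2

vl = 2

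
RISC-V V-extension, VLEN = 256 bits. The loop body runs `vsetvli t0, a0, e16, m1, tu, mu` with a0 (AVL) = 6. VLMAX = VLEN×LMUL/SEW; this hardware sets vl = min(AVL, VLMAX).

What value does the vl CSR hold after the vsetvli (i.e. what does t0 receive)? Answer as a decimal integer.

lanes per group: 256·1/16 = 16
AVL=6 ≤ VLMAX=16, so vl = 6

vl = 6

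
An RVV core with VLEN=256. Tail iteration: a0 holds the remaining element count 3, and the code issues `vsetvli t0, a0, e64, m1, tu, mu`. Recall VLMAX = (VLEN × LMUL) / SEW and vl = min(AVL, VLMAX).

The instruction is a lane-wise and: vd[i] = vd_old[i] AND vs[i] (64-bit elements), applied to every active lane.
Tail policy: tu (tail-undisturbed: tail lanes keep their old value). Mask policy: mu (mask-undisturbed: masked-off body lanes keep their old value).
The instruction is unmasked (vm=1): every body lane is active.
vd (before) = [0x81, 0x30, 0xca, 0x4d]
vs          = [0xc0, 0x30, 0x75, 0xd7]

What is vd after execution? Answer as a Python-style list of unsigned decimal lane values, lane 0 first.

VLMAX = (256 × 1) / 64 = 4 lanes
AVL=3 ≤ VLMAX=4, so vl = 3
lane  0: and(0x81,0xc0) ⇒ 0x80
lane  1: and(0x30,0x30) ⇒ 0x30
lane  2: and(0xca,0x75) ⇒ 0x40
lane  3: tail/keep ⇒ 0x4d

vd = [128, 48, 64, 77]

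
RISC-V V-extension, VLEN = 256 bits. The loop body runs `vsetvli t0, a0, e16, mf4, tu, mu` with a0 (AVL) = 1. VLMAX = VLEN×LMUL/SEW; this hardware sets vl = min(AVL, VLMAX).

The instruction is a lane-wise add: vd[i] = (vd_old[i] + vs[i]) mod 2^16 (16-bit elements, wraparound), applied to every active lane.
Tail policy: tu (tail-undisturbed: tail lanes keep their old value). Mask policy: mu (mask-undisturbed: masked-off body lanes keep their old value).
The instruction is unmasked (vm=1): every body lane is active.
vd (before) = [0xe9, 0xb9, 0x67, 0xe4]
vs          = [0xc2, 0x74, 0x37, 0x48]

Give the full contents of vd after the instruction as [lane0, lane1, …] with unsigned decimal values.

VLMAX = (256 × 1/4) / 16 = 4 lanes
vl ← min(1, 4) = 1
vd[0] add(0xe9,0xc2) -> 0x1ab
vd[1] tail/keep -> 0xb9
vd[2] tail/keep -> 0x67
vd[3] tail/keep -> 0xe4

vd = [427, 185, 103, 228]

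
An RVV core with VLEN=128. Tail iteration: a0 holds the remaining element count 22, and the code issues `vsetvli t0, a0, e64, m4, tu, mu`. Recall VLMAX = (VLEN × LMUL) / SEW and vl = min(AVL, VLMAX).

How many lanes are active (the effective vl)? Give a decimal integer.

VLMAX = VLEN×LMUL/SEW = 128×4/64 = 8
vl = min(AVL, VLMAX) = min(22, 8) = 8

vl = 8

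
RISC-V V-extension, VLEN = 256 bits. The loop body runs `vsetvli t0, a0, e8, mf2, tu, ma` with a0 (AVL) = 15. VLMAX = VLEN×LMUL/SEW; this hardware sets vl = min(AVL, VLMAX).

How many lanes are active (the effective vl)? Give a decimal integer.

vl = 15

VLMAX = VLEN×LMUL/SEW = 256×1/2/8 = 16
vl = min(AVL, VLMAX) = min(15, 16) = 15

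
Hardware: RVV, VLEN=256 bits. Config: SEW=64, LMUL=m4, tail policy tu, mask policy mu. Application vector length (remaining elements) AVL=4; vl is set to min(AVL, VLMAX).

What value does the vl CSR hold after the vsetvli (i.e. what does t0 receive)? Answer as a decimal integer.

vl = 4

VLMAX = (256 × 4) / 64 = 16 lanes
vl = min(AVL, VLMAX) = min(4, 16) = 4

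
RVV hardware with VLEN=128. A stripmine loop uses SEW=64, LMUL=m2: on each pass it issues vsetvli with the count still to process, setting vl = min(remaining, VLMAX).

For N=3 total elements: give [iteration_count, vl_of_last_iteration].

VLMAX = VLEN×LMUL/SEW = 128×2/64 = 4
N=3: ⌈3/4⌉ = 1 iters; last vl = 3 − 0×4 = 3

[iterations, last_vl] = [1, 3]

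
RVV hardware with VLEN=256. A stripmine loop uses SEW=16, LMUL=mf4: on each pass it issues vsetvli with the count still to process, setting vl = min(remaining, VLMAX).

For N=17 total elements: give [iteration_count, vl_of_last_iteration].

[iterations, last_vl] = [5, 1]

lanes per group: 256·1/4/16 = 4
N=17: ⌈17/4⌉ = 5 iters; last vl = 17 − 4×4 = 1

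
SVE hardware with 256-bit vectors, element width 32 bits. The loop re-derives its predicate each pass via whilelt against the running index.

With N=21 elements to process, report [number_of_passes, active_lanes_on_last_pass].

[iterations, last_vl] = [3, 5]

register lanes = 256/32 = 8
21 elements at 8/iter → 3 passes, remainder 5 on the last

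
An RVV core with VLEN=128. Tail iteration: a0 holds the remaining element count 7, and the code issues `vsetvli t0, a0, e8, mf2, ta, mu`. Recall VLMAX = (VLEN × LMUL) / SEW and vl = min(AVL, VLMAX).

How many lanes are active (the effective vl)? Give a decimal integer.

VLMAX = VLEN×LMUL/SEW = 128×1/2/8 = 8
AVL=7 ≤ VLMAX=8, so vl = 7

vl = 7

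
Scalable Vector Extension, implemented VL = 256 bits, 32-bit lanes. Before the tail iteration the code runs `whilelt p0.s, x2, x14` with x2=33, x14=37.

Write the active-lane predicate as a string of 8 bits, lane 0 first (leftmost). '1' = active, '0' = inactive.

predicate = 11110000

256-bit reg / 32-bit elem → 8 lanes
p0[j] = (33+j < 37); true for j=0..3 → 4 lanes set
bits (lane 0 leftmost): 11110000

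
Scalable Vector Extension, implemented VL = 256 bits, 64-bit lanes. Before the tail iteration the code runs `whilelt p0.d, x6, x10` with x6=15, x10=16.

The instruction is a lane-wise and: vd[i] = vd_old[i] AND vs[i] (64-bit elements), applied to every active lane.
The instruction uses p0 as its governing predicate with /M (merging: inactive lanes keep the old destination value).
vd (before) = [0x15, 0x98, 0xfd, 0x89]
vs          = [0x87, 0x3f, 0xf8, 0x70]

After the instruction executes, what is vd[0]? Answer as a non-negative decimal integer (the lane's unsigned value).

vd[0] = 5

register lanes = 256/64 = 4
active while 15+j < 16, i.e. j ∈ [0,1) capped at 4 ⇒ 1
  i=0: and(0x15,0x87) → 5
  i=1: tail/keep → 152
  i=2: tail/keep → 253
  i=3: tail/keep → 137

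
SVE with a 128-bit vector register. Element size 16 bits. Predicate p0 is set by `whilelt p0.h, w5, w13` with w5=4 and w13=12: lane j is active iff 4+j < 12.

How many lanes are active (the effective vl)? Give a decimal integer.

vl = 8

128-bit reg / 16-bit elem → 8 lanes
active while 4+j < 12, i.e. j ∈ [0,8) capped at 8 ⇒ 8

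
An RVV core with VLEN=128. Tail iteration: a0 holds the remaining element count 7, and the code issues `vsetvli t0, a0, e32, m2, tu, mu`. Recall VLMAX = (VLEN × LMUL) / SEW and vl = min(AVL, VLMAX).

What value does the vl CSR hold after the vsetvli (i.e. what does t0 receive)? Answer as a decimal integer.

lanes per group: 128·2/32 = 8
AVL=7 ≤ VLMAX=8, so vl = 7

vl = 7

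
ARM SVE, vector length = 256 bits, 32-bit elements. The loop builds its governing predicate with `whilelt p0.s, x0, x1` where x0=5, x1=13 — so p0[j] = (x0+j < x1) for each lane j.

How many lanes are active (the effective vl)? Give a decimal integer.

256-bit reg / 32-bit elem → 8 lanes
active while 5+j < 13, i.e. j ∈ [0,8) capped at 8 ⇒ 8

vl = 8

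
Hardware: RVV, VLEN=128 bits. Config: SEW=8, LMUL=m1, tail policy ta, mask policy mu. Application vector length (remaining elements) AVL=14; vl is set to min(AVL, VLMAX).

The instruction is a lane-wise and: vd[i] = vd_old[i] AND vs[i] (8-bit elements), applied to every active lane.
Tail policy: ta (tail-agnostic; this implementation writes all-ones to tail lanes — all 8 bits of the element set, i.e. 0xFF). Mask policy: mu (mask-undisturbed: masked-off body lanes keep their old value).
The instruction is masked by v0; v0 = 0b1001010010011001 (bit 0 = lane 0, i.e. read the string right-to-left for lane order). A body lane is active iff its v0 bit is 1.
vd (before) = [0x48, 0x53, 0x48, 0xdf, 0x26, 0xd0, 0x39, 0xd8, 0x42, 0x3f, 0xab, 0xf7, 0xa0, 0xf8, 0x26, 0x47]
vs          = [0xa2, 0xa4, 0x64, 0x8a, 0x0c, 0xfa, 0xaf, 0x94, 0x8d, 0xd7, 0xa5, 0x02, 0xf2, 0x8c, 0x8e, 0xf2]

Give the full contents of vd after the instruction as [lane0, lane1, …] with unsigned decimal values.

VLMAX = VLEN×LMUL/SEW = 128×1/8 = 16
vl = min(AVL, VLMAX) = min(14, 16) = 14
lane  0: and(0x48,0xa2) ⇒ 0x00
lane  1: mask-off/keep ⇒ 0x53
lane  2: mask-off/keep ⇒ 0x48
lane  3: and(0xdf,0x8a) ⇒ 0x8a
lane  4: and(0x26,0x0c) ⇒ 0x04
lane  5: mask-off/keep ⇒ 0xd0
lane  6: mask-off/keep ⇒ 0x39
lane  7: and(0xd8,0x94) ⇒ 0x90
lane  8: mask-off/keep ⇒ 0x42
lane  9: mask-off/keep ⇒ 0x3f
lane 10: and(0xab,0xa5) ⇒ 0xa1
lane 11: mask-off/keep ⇒ 0xf7
lane 12: and(0xa0,0xf2) ⇒ 0xa0
lane 13: mask-off/keep ⇒ 0xf8
lane 14: tail/ones ⇒ 0xff
lane 15: tail/ones ⇒ 0xff

vd = [0, 83, 72, 138, 4, 208, 57, 144, 66, 63, 161, 247, 160, 248, 255, 255]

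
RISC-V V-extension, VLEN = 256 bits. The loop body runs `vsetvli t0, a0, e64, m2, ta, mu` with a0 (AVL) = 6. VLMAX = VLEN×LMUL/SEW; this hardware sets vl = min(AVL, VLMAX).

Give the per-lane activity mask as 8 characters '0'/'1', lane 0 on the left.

predicate = 11111100

VLMAX = VLEN×LMUL/SEW = 256×2/64 = 8
AVL=6 ≤ VLMAX=8, so vl = 6
bits (lane 0 leftmost): 11111100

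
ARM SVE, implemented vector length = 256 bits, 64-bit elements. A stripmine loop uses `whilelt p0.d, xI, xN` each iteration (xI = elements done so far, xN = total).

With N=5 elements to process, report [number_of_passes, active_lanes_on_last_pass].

256-bit reg / 64-bit elem → 4 lanes
iterations = ceil(5/4) = 2; final-pass vl = 1

[iterations, last_vl] = [2, 1]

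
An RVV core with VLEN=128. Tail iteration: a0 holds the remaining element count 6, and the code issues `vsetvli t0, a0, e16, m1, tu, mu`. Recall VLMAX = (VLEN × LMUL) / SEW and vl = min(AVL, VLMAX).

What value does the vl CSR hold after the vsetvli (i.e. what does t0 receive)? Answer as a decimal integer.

vl = 6

VLMAX = VLEN×LMUL/SEW = 128×1/16 = 8
vl = min(AVL, VLMAX) = min(6, 8) = 6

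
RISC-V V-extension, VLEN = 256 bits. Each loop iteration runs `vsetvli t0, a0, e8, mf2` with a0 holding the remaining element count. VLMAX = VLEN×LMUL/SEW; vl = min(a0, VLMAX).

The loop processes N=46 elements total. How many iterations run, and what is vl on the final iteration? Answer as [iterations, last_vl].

VLMAX = VLEN×LMUL/SEW = 256×1/2/8 = 16
46 elements at 16/iter → 3 passes, remainder 14 on the last

[iterations, last_vl] = [3, 14]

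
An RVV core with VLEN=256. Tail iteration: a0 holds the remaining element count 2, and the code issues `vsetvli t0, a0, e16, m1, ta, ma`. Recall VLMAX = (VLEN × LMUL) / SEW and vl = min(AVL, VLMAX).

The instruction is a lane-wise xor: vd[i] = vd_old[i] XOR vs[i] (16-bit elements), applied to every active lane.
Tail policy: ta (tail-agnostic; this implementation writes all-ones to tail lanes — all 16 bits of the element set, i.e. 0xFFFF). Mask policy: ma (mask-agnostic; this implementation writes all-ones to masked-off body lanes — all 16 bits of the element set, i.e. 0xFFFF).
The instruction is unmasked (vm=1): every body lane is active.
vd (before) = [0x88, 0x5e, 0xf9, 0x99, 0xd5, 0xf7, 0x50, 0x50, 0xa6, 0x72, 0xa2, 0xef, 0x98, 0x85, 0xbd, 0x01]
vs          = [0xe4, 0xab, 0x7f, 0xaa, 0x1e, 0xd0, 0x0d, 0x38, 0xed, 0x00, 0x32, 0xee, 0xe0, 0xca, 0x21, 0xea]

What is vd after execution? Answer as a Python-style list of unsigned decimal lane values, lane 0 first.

vd = [108, 245, 65535, 65535, 65535, 65535, 65535, 65535, 65535, 65535, 65535, 65535, 65535, 65535, 65535, 65535]

VLMAX = VLEN×LMUL/SEW = 256×1/16 = 16
vl = min(AVL, VLMAX) = min(2, 16) = 2
  i=0: xor(0x88,0xe4) → 108
  i=1: xor(0x5e,0xab) → 245
  i=2: tail/ones → 65535
  i=3: tail/ones → 65535
  i=4: tail/ones → 65535
  i=5: tail/ones → 65535
  i=6: tail/ones → 65535
  i=7: tail/ones → 65535
  i=8: tail/ones → 65535
  i=9: tail/ones → 65535
  i=10: tail/ones → 65535
  i=11: tail/ones → 65535
  i=12: tail/ones → 65535
  i=13: tail/ones → 65535
  i=14: tail/ones → 65535
  i=15: tail/ones → 65535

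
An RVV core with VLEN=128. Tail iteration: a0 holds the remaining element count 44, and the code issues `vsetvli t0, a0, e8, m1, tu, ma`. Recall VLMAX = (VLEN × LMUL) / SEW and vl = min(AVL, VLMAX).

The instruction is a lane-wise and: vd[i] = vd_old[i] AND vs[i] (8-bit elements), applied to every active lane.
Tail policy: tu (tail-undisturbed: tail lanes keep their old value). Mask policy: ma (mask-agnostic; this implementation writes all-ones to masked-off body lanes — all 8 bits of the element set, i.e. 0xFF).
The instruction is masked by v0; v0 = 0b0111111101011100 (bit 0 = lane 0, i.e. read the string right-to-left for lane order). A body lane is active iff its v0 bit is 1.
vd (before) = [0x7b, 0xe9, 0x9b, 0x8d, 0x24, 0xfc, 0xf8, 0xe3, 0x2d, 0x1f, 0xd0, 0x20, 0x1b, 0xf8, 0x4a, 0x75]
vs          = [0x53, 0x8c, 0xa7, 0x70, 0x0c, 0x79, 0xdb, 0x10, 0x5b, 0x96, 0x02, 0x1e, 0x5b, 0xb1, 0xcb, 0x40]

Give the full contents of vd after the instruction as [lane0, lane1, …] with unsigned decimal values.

VLMAX = VLEN×LMUL/SEW = 128×1/8 = 16
vl ← min(44, 16) = 16
[0] mask-off/ones = 0xff
[1] mask-off/ones = 0xff
[2] and(0x9b,0xa7) = 0x83
[3] and(0x8d,0x70) = 0x00
[4] and(0x24,0x0c) = 0x04
[5] mask-off/ones = 0xff
[6] and(0xf8,0xdb) = 0xd8
[7] mask-off/ones = 0xff
[8] and(0x2d,0x5b) = 0x09
[9] and(0x1f,0x96) = 0x16
[10] and(0xd0,0x02) = 0x00
[11] and(0x20,0x1e) = 0x00
[12] and(0x1b,0x5b) = 0x1b
[13] and(0xf8,0xb1) = 0xb0
[14] and(0x4a,0xcb) = 0x4a
[15] mask-off/ones = 0xff

vd = [255, 255, 131, 0, 4, 255, 216, 255, 9, 22, 0, 0, 27, 176, 74, 255]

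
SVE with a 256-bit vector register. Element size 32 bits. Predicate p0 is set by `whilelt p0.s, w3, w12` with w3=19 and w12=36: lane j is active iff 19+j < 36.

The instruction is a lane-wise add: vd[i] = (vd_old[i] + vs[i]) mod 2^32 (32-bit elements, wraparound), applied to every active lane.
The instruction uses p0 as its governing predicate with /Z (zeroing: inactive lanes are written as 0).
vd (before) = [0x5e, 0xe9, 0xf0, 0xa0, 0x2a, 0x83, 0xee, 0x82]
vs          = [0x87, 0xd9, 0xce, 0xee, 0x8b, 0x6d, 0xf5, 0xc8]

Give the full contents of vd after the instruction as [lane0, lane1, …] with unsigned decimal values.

lane count: 256 div 32 = 8
whilelt: lane j active iff 19+j < 36 → j < 17 → 8 active
vd[0] add(0x5e,0x87) -> 0xe5
vd[1] add(0xe9,0xd9) -> 0x1c2
vd[2] add(0xf0,0xce) -> 0x1be
vd[3] add(0xa0,0xee) -> 0x18e
vd[4] add(0x2a,0x8b) -> 0xb5
vd[5] add(0x83,0x6d) -> 0xf0
vd[6] add(0xee,0xf5) -> 0x1e3
vd[7] add(0x82,0xc8) -> 0x14a

vd = [229, 450, 446, 398, 181, 240, 483, 330]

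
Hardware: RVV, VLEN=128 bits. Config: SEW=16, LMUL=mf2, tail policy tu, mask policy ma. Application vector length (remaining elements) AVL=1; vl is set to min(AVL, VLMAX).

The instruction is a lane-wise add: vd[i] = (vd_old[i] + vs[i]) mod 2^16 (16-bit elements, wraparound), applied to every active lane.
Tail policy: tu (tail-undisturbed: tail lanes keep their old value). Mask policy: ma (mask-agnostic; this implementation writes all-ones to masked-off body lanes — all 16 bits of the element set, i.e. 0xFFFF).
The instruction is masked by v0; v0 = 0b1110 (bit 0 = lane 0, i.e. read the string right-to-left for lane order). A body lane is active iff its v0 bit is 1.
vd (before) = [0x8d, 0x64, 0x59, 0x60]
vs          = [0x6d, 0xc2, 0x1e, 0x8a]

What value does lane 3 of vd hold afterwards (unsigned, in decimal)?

vd[3] = 96

VLMAX = (128 × 1/2) / 16 = 4 lanes
vl = min(AVL, VLMAX) = min(1, 4) = 1
[0] mask-off/ones = 0xffff
[1] tail/keep = 0x64
[2] tail/keep = 0x59
[3] tail/keep = 0x60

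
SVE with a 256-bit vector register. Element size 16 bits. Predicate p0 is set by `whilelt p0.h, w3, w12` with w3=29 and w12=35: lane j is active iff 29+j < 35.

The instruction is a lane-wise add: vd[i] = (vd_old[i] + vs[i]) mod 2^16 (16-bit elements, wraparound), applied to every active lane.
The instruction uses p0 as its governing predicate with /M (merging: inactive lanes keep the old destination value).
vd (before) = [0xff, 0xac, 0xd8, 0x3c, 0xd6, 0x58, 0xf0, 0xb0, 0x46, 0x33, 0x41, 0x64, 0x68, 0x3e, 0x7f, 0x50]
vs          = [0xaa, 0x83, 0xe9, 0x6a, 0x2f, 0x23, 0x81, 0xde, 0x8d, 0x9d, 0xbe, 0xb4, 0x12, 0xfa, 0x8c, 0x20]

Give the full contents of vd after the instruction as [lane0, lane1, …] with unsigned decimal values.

vd = [425, 303, 449, 166, 261, 123, 240, 176, 70, 51, 65, 100, 104, 62, 127, 80]

256-bit reg / 16-bit elem → 16 lanes
active while 29+j < 35, i.e. j ∈ [0,6) capped at 16 ⇒ 6
vd[0] add(0xff,0xaa) -> 0x1a9
vd[1] add(0xac,0x83) -> 0x12f
vd[2] add(0xd8,0xe9) -> 0x1c1
vd[3] add(0x3c,0x6a) -> 0xa6
vd[4] add(0xd6,0x2f) -> 0x105
vd[5] add(0x58,0x23) -> 0x7b
vd[6] tail/keep -> 0xf0
vd[7] tail/keep -> 0xb0
vd[8] tail/keep -> 0x46
vd[9] tail/keep -> 0x33
vd[10] tail/keep -> 0x41
vd[11] tail/keep -> 0x64
vd[12] tail/keep -> 0x68
vd[13] tail/keep -> 0x3e
vd[14] tail/keep -> 0x7f
vd[15] tail/keep -> 0x50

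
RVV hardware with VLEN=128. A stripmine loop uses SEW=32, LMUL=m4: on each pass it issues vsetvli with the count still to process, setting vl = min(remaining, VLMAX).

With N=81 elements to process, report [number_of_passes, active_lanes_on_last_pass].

VLMAX = VLEN×LMUL/SEW = 128×4/32 = 16
81 elements at 16/iter → 6 passes, remainder 1 on the last

[iterations, last_vl] = [6, 1]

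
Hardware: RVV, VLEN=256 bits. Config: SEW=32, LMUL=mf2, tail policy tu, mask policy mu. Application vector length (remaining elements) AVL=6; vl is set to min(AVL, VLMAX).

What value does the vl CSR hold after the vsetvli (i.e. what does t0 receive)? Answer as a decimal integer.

vl = 4

VLMAX = (256 × 1/2) / 32 = 4 lanes
AVL=6 > VLMAX=4, so vl = 4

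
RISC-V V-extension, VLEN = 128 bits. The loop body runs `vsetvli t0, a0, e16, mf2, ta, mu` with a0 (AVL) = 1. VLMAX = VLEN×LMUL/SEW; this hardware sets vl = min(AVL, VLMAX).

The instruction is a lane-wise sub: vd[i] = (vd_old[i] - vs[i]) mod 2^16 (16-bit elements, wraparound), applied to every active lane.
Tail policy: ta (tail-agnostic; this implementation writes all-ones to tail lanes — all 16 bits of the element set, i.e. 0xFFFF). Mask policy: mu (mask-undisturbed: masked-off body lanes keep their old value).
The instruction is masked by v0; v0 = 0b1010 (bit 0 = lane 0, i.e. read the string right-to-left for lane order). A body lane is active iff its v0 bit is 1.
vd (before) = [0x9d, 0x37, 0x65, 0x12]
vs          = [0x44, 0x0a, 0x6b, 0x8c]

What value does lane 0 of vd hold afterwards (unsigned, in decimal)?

VLMAX = VLEN×LMUL/SEW = 128×1/2/16 = 4
vl = min(AVL, VLMAX) = min(1, 4) = 1
vd[0] mask-off/keep -> 0x9d
vd[1] tail/ones -> 0xffff
vd[2] tail/ones -> 0xffff
vd[3] tail/ones -> 0xffff

vd[0] = 157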